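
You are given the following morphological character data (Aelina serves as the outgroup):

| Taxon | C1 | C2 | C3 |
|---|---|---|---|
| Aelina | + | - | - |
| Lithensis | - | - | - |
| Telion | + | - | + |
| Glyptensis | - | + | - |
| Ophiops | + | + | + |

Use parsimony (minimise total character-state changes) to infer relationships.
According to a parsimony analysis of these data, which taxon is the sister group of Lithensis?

Character polarity is set by the outgroup: the derived state is whichever differs from the outgroup's state, so for C1 the derived state is '-', and for the remaining characters it is '+'.
C1 (derived state '-') is shared by Glyptensis and Lithensis — a synapomorphy uniting that clade.
C2 groups Glyptensis and Ophiops, which is incompatible with the clades supported by the remaining characters; treating it as convergent (homoplasy) costs fewer steps than any alternative tree.
C3 (derived state '+') is shared by Ophiops and Telion — a synapomorphy uniting that clade.
Most parsimonious ingroup topology: ((Lithensis,Glyptensis),(Telion,Ophiops)).
Lithensis and Glyptensis form a cherry on this tree, so they are sister taxa.

Glyptensis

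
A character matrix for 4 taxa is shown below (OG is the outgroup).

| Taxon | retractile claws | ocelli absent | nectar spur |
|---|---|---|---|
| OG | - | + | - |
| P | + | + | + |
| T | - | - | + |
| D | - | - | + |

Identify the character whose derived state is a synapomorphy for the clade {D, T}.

Character polarity is set by the outgroup: the derived state is whichever differs from the outgroup's state, so for ocelli absent the derived state is '-', and for the remaining characters it is '+'.
retractile claws: derived state '+' in P only — an autapomorphy, so it tells us nothing about relationships among taxa.
ocelli absent: derived state '-' in D and T only — synapomorphy for {D, T}.
All ingroup taxa share the derived state '+' for nectar spur; it defines the ingroup but does not resolve relationships within it.
Most parsimonious ingroup topology: (P,(T,D)).
The clade {D, T} is supported by ocelli absent: its derived state '-' occurs in exactly those taxa and in no other taxon (including the outgroup).

ocelli absent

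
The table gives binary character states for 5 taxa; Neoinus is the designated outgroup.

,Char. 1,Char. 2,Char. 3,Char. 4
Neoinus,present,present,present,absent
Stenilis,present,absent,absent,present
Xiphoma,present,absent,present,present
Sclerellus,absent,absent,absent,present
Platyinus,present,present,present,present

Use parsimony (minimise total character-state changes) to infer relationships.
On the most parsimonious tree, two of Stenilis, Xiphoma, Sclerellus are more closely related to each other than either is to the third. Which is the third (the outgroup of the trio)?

Xiphoma

Character polarity is set by the outgroup: the derived state is whichever differs from the outgroup's state, so for Char. 1, Char. 2, Char. 3 the derived state is 'absent', and for the remaining characters it is 'present'.
Char. 1: derived state 'absent' in Sclerellus only — an autapomorphy, so it tells us nothing about relationships among taxa.
Only Sclerellus, Stenilis, and Xiphoma show the derived state 'absent' for Char. 2, supporting them as a clade.
Char. 3: derived state 'absent' in Sclerellus and Stenilis only — synapomorphy for {Sclerellus, Stenilis}.
All ingroup taxa share the derived state 'present' for Char. 4; it defines the ingroup but does not resolve relationships within it.
Most parsimonious ingroup topology: (((Stenilis,Sclerellus),Xiphoma),Platyinus).
Stenilis and Sclerellus share a more recent common ancestor with each other than either does with Xiphoma, so Xiphoma is the least closely related of the three.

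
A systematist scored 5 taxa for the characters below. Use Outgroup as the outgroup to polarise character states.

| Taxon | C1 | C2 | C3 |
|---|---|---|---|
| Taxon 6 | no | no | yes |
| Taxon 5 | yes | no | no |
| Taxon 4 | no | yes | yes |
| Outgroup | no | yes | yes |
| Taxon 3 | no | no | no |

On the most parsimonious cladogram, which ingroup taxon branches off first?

Taxon 4

Character polarity is set by the outgroup: the derived state is whichever differs from the outgroup's state, so for C2, C3 the derived state is 'no', and for the remaining characters it is 'yes'.
C1: derived state 'yes' in Taxon 5 only — an autapomorphy, so it tells us nothing about relationships among taxa.
C2 (derived state 'no') is shared by Taxon 3, Taxon 5, and Taxon 6 — a synapomorphy uniting that clade.
C3: derived state 'no' in Taxon 3 and Taxon 5 only — synapomorphy for {Taxon 3, Taxon 5}.
Most parsimonious ingroup topology: ((Taxon 6,(Taxon 3,Taxon 5)),Taxon 4).
Taxon 4 is sister to the clade containing all other ingroup taxa, so it is the earliest-diverging (most basal) ingroup lineage.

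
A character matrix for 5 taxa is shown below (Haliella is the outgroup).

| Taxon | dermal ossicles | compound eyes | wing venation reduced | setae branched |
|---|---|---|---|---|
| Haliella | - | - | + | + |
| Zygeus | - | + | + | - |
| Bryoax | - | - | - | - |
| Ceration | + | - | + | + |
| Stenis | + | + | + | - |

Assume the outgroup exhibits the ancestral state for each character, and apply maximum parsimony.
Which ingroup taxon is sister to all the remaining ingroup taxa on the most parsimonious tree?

Ceration

Character polarity is set by the outgroup: the derived state is whichever differs from the outgroup's state, so for wing venation reduced, setae branched the derived state is '-', and for the remaining characters it is '+'.
dermal ossicles (state '+') occurs in Ceration and Stenis but conflicts with the nesting implied by the other characters — most parsimoniously interpreted as homoplasy.
compound eyes: derived state '+' in Stenis and Zygeus only — synapomorphy for {Stenis, Zygeus}.
wing venation reduced (derived state '-') is unique to Bryoax (autapomorphy; uninformative for grouping).
setae branched (derived state '-') is shared by Bryoax, Stenis, and Zygeus — a synapomorphy uniting that clade.
Most parsimonious ingroup topology: (((Zygeus,Stenis),Bryoax),Ceration).
Ceration is sister to the clade containing all other ingroup taxa, so it is the earliest-diverging (most basal) ingroup lineage.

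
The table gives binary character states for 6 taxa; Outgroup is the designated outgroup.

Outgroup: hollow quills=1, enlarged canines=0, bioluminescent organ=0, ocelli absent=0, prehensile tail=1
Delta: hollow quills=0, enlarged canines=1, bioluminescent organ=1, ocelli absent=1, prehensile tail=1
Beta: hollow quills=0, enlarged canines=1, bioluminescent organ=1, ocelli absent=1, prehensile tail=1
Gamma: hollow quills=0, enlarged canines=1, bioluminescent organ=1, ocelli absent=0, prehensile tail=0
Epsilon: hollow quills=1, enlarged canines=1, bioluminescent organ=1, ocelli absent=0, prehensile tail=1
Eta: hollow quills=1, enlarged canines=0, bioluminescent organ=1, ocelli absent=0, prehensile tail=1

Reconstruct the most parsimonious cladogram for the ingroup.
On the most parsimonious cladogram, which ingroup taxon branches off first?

Eta

Character polarity is set by the outgroup: the derived state is whichever differs from the outgroup's state, so for hollow quills, prehensile tail the derived state is '0', and for the remaining characters it is '1'.
Only Beta, Delta, and Gamma show the derived state '0' for hollow quills, supporting them as a clade.
enlarged canines (derived state '1') is shared by Beta, Delta, Epsilon, and Gamma — a synapomorphy uniting that clade.
All ingroup taxa share the derived state '1' for bioluminescent organ; it defines the ingroup but does not resolve relationships within it.
ocelli absent: derived state '1' in Beta and Delta only — synapomorphy for {Beta, Delta}.
prehensile tail: derived state '0' in Gamma only — an autapomorphy, so it tells us nothing about relationships among taxa.
Most parsimonious ingroup topology: ((((Delta,Beta),Gamma),Epsilon),Eta).
Eta is sister to the clade containing all other ingroup taxa, so it is the earliest-diverging (most basal) ingroup lineage.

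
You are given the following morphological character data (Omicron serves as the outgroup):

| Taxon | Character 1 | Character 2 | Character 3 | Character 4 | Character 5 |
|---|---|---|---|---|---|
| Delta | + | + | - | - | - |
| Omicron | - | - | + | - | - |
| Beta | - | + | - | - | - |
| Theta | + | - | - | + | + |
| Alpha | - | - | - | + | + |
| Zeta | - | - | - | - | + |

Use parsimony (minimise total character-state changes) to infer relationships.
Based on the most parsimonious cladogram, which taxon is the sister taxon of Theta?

Alpha

Character polarity is set by the outgroup: the derived state is whichever differs from the outgroup's state, so for Character 3 the derived state is '-', and for the remaining characters it is '+'.
Character 1 (state '+') occurs in Delta and Theta but conflicts with the nesting implied by the other characters — most parsimoniously interpreted as homoplasy.
Character 2 (derived state '+') is shared by Beta and Delta — a synapomorphy uniting that clade.
Character 3 (derived state '-') is shared by all ingroup taxa — unites the whole ingroup.
Character 4 (derived state '+') is shared by Alpha and Theta — a synapomorphy uniting that clade.
Only Alpha, Theta, and Zeta show the derived state '+' for Character 5, supporting them as a clade.
Most parsimonious ingroup topology: ((Zeta,(Alpha,Theta)),(Beta,Delta)).
Theta and Alpha form a cherry on this tree, so they are sister taxa.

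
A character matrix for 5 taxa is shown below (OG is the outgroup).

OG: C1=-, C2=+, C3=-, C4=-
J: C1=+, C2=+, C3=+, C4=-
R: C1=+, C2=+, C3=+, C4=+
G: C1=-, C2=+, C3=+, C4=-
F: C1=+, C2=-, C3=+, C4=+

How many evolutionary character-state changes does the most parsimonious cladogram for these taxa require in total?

4

Character polarity is set by the outgroup: the derived state is whichever differs from the outgroup's state, so for C2 the derived state is '-', and for the remaining characters it is '+'.
C1 (derived state '+') is shared by F, J, and R — a synapomorphy uniting that clade.
C2: derived state '-' in F only — an autapomorphy, so it tells us nothing about relationships among taxa.
C3 (derived state '+') is shared by all ingroup taxa — unites the whole ingroup.
C4: derived state '+' in F and R only — synapomorphy for {F, R}.
Most parsimonious ingroup topology: (G,(J,(R,F))).
Changes per character on this tree: C1: 1; C2: 1; C3: 1; C4: 1.
Total = 4.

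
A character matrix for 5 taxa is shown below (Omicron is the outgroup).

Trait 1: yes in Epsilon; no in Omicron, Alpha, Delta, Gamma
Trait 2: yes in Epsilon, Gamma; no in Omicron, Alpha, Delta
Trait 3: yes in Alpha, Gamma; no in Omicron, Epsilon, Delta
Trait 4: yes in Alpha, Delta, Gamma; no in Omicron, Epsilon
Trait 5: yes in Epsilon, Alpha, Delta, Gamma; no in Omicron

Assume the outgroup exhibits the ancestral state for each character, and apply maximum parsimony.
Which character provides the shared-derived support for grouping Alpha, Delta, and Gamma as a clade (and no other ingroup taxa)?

The outgroup has state 'no' for every character, so 'yes' is the derived state throughout.
Trait 1 (derived state 'yes') is unique to Epsilon (autapomorphy; uninformative for grouping).
Trait 2 (state 'yes') occurs in Epsilon and Gamma but conflicts with the nesting implied by the other characters — most parsimoniously interpreted as homoplasy.
Only Alpha and Gamma show the derived state 'yes' for Trait 3, supporting them as a clade.
Trait 4: derived state 'yes' in Alpha, Delta, and Gamma only — synapomorphy for {Alpha, Delta, Gamma}.
Trait 5 (derived state 'yes') is shared by all ingroup taxa — unites the whole ingroup.
Most parsimonious ingroup topology: (Epsilon,((Alpha,Gamma),Delta)).
The clade {Alpha, Delta, Gamma} is supported by Trait 4: its derived state 'yes' occurs in exactly those taxa and in no other taxon (including the outgroup).

Trait 4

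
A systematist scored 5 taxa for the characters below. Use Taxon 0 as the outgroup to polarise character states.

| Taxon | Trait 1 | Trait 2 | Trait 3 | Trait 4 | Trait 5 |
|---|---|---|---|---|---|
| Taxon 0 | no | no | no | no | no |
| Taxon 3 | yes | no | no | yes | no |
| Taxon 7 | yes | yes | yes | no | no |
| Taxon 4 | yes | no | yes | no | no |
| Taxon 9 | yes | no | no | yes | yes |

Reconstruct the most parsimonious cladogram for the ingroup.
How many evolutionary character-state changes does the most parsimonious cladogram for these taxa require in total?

The outgroup has state 'no' for every character, so 'yes' is the derived state throughout.
All ingroup taxa share the derived state 'yes' for Trait 1; it defines the ingroup but does not resolve relationships within it.
Trait 2 (derived state 'yes') is unique to Taxon 7 (autapomorphy; uninformative for grouping).
Trait 3: derived state 'yes' in Taxon 4 and Taxon 7 only — synapomorphy for {Taxon 4, Taxon 7}.
Trait 4: derived state 'yes' in Taxon 3 and Taxon 9 only — synapomorphy for {Taxon 3, Taxon 9}.
Trait 5 (derived state 'yes') is unique to Taxon 9 (autapomorphy; uninformative for grouping).
Most parsimonious ingroup topology: ((Taxon 3,Taxon 9),(Taxon 7,Taxon 4)).
Changes per character on this tree: Trait 1: 1; Trait 2: 1; Trait 3: 1; Trait 4: 1; Trait 5: 1.
Total = 5.

5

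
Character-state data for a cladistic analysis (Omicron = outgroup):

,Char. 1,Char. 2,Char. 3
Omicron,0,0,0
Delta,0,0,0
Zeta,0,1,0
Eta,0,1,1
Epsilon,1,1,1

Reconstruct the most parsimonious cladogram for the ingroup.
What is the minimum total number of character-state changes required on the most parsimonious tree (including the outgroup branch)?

The outgroup has state '0' for every character, so '1' is the derived state throughout.
Char. 1: derived state '1' in Epsilon only — an autapomorphy, so it tells us nothing about relationships among taxa.
Char. 2 (derived state '1') is shared by Epsilon, Eta, and Zeta — a synapomorphy uniting that clade.
Char. 3 (derived state '1') is shared by Epsilon and Eta — a synapomorphy uniting that clade.
Most parsimonious ingroup topology: (Delta,(Zeta,(Eta,Epsilon))).
Changes per character on this tree: Char. 1: 1; Char. 2: 1; Char. 3: 1.
Total = 3.

3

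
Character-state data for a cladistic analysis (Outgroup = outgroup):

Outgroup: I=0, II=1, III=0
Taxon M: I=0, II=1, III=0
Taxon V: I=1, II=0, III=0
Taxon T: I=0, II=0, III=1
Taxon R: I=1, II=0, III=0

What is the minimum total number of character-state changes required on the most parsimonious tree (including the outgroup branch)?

Character polarity is set by the outgroup: the derived state is whichever differs from the outgroup's state, so for II the derived state is '0', and for the remaining characters it is '1'.
Only Taxon R and Taxon V show the derived state '1' for I, supporting them as a clade.
II: derived state '0' in Taxon R, Taxon T, and Taxon V only — synapomorphy for {Taxon R, Taxon T, Taxon V}.
III (derived state '1') is unique to Taxon T (autapomorphy; uninformative for grouping).
Most parsimonious ingroup topology: (((Taxon R,Taxon V),Taxon T),Taxon M).
Changes per character on this tree: I: 1; II: 1; III: 1.
Total = 3.

3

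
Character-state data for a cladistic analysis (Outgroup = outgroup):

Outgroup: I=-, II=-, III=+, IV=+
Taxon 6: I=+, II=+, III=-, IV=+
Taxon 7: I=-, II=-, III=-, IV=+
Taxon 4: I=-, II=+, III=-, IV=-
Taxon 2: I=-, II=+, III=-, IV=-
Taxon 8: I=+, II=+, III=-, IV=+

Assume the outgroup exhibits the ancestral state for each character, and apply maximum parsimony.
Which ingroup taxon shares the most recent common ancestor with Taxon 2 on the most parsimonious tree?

Character polarity is set by the outgroup: the derived state is whichever differs from the outgroup's state, so for III, IV the derived state is '-', and for the remaining characters it is '+'.
I (derived state '+') is shared by Taxon 6 and Taxon 8 — a synapomorphy uniting that clade.
Only Taxon 2, Taxon 4, Taxon 6, and Taxon 8 show the derived state '+' for II, supporting them as a clade.
III (derived state '-') is shared by all ingroup taxa — unites the whole ingroup.
IV: derived state '-' in Taxon 2 and Taxon 4 only — synapomorphy for {Taxon 2, Taxon 4}.
Most parsimonious ingroup topology: (((Taxon 6,Taxon 8),(Taxon 4,Taxon 2)),Taxon 7).
Taxon 2 and Taxon 4 form a cherry on this tree, so they are sister taxa.

Taxon 4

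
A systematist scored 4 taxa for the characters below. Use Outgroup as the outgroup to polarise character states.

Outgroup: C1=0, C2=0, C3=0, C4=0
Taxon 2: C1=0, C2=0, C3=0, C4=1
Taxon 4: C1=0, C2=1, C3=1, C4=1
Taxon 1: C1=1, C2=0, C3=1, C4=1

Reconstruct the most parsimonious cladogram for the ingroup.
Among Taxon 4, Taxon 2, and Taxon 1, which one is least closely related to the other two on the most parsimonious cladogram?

The outgroup has state '0' for every character, so '1' is the derived state throughout.
C1: derived state '1' in Taxon 1 only — an autapomorphy, so it tells us nothing about relationships among taxa.
C2 (derived state '1') is unique to Taxon 4 (autapomorphy; uninformative for grouping).
C3: derived state '1' in Taxon 1 and Taxon 4 only — synapomorphy for {Taxon 1, Taxon 4}.
All ingroup taxa share the derived state '1' for C4; it defines the ingroup but does not resolve relationships within it.
Most parsimonious ingroup topology: (Taxon 2,(Taxon 4,Taxon 1)).
Taxon 4 and Taxon 1 share a more recent common ancestor with each other than either does with Taxon 2, so Taxon 2 is the least closely related of the three.

Taxon 2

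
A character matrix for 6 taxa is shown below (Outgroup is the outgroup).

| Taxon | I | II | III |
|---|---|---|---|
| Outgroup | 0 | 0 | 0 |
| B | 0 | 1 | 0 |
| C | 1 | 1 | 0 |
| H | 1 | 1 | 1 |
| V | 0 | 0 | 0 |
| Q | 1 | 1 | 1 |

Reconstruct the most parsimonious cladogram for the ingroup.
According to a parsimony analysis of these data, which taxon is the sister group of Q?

The outgroup has state '0' for every character, so '1' is the derived state throughout.
Only C, H, and Q show the derived state '1' for I, supporting them as a clade.
Only B, C, H, and Q show the derived state '1' for II, supporting them as a clade.
III: derived state '1' in H and Q only — synapomorphy for {H, Q}.
Most parsimonious ingroup topology: ((B,(C,(H,Q))),V).
Q and H form a cherry on this tree, so they are sister taxa.

H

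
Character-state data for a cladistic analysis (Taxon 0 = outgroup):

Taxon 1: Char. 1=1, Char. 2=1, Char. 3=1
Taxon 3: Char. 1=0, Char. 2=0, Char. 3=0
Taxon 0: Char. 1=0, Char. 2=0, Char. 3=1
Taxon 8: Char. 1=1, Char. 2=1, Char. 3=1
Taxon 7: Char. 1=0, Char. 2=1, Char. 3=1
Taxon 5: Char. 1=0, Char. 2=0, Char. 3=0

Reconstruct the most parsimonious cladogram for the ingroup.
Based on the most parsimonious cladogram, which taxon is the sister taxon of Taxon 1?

Taxon 8

Character polarity is set by the outgroup: the derived state is whichever differs from the outgroup's state, so for Char. 3 the derived state is '0', and for the remaining characters it is '1'.
Char. 1 (derived state '1') is shared by Taxon 1 and Taxon 8 — a synapomorphy uniting that clade.
Only Taxon 1, Taxon 7, and Taxon 8 show the derived state '1' for Char. 2, supporting them as a clade.
Char. 3 (derived state '0') is shared by Taxon 3 and Taxon 5 — a synapomorphy uniting that clade.
Most parsimonious ingroup topology: ((Taxon 7,(Taxon 1,Taxon 8)),(Taxon 5,Taxon 3)).
Taxon 1 and Taxon 8 form a cherry on this tree, so they are sister taxa.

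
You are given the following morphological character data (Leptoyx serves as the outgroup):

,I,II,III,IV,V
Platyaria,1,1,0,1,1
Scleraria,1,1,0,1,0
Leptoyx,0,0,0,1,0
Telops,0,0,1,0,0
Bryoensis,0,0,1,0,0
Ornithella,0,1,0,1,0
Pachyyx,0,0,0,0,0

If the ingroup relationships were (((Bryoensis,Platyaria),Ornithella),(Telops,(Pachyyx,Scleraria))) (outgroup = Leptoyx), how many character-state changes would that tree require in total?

11

Map each character onto (((Bryoensis,Platyaria),Ornithella),(Telops,(Pachyyx,Scleraria))) (rooted by Leptoyx) and count the minimum state changes it requires (Fitch parsimony):
I: 2; II: 3; III: 2; IV: 3; V: 1.
Total tree length = 11.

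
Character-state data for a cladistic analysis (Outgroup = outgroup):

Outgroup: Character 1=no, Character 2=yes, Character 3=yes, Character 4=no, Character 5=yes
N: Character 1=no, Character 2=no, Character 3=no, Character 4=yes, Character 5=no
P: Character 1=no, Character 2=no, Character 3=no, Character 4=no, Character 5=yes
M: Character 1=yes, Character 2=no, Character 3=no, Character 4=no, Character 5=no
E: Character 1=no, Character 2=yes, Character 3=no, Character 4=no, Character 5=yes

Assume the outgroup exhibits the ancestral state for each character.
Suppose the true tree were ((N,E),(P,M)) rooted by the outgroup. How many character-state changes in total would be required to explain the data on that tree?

7

Map each character onto ((N,E),(P,M)) (rooted by Outgroup) and count the minimum state changes it requires (Fitch parsimony):
Character 1: 1; Character 2: 2; Character 3: 1; Character 4: 1; Character 5: 2.
Total tree length = 7.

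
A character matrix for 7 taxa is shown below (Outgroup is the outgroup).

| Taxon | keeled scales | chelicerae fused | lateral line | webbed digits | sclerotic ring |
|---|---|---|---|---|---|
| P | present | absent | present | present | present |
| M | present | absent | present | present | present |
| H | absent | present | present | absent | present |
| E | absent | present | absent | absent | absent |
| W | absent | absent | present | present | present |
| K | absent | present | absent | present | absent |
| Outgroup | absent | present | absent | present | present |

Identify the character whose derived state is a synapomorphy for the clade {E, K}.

sclerotic ring

Character polarity is set by the outgroup: the derived state is whichever differs from the outgroup's state, so for chelicerae fused, webbed digits, sclerotic ring the derived state is 'absent', and for the remaining characters it is 'present'.
keeled scales (derived state 'present') is shared by M and P — a synapomorphy uniting that clade.
chelicerae fused (derived state 'absent') is shared by M, P, and W — a synapomorphy uniting that clade.
lateral line (derived state 'present') is shared by H, M, P, and W — a synapomorphy uniting that clade.
webbed digits groups E and H, which is incompatible with the clades supported by the remaining characters; treating it as convergent (homoplasy) costs fewer steps than any alternative tree.
Only E and K show the derived state 'absent' for sclerotic ring, supporting them as a clade.
Most parsimonious ingroup topology: (((W,(M,P)),H),(E,K)).
The clade {E, K} is supported by sclerotic ring: its derived state 'absent' occurs in exactly those taxa and in no other taxon (including the outgroup).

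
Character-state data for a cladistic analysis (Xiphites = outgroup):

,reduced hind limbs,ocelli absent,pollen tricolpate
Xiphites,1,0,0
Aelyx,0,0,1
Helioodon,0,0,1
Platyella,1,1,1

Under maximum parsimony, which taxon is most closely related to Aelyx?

Character polarity is set by the outgroup: the derived state is whichever differs from the outgroup's state, so for reduced hind limbs the derived state is '0', and for the remaining characters it is '1'.
reduced hind limbs (derived state '0') is shared by Aelyx and Helioodon — a synapomorphy uniting that clade.
ocelli absent (derived state '1') is unique to Platyella (autapomorphy; uninformative for grouping).
All ingroup taxa share the derived state '1' for pollen tricolpate; it defines the ingroup but does not resolve relationships within it.
Most parsimonious ingroup topology: ((Aelyx,Helioodon),Platyella).
Aelyx and Helioodon form a cherry on this tree, so they are sister taxa.

Helioodon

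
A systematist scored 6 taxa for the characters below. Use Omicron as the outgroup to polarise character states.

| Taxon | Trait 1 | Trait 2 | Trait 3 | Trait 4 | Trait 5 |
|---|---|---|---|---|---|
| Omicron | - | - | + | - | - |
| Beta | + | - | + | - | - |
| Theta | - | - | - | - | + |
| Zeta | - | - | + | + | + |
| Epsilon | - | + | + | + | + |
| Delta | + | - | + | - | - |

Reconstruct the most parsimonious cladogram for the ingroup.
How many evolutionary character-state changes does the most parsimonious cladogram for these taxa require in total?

5

Character polarity is set by the outgroup: the derived state is whichever differs from the outgroup's state, so for Trait 3 the derived state is '-', and for the remaining characters it is '+'.
Trait 1: derived state '+' in Beta and Delta only — synapomorphy for {Beta, Delta}.
Trait 2: derived state '+' in Epsilon only — an autapomorphy, so it tells us nothing about relationships among taxa.
Trait 3 (derived state '-') is unique to Theta (autapomorphy; uninformative for grouping).
Trait 4 (derived state '+') is shared by Epsilon and Zeta — a synapomorphy uniting that clade.
Trait 5: derived state '+' in Epsilon, Theta, and Zeta only — synapomorphy for {Epsilon, Theta, Zeta}.
Most parsimonious ingroup topology: ((Beta,Delta),(Theta,(Zeta,Epsilon))).
Changes per character on this tree: Trait 1: 1; Trait 2: 1; Trait 3: 1; Trait 4: 1; Trait 5: 1.
Total = 5.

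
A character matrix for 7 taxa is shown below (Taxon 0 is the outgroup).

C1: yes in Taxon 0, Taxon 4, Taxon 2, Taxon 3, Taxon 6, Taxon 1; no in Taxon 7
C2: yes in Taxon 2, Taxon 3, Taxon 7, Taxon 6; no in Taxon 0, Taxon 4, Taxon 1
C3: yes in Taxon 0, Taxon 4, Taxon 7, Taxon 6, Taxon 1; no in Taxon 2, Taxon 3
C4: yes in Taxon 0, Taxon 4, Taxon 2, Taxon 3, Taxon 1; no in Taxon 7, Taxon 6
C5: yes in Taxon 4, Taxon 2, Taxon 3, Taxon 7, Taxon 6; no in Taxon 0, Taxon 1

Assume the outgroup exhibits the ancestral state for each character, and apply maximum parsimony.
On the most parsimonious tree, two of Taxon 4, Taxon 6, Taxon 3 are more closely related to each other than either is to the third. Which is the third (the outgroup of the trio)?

Character polarity is set by the outgroup: the derived state is whichever differs from the outgroup's state, so for C1, C3, C4 the derived state is 'no', and for the remaining characters it is 'yes'.
C1 (derived state 'no') is unique to Taxon 7 (autapomorphy; uninformative for grouping).
C2 (derived state 'yes') is shared by Taxon 2, Taxon 3, Taxon 6, and Taxon 7 — a synapomorphy uniting that clade.
C3 (derived state 'no') is shared by Taxon 2 and Taxon 3 — a synapomorphy uniting that clade.
C4: derived state 'no' in Taxon 6 and Taxon 7 only — synapomorphy for {Taxon 6, Taxon 7}.
C5: derived state 'yes' in Taxon 2, Taxon 3, Taxon 4, Taxon 6, and Taxon 7 only — synapomorphy for {Taxon 2, Taxon 3, Taxon 4, Taxon 6, Taxon 7}.
Most parsimonious ingroup topology: ((((Taxon 6,Taxon 7),(Taxon 2,Taxon 3)),Taxon 4),Taxon 1).
Taxon 6 and Taxon 3 share a more recent common ancestor with each other than either does with Taxon 4, so Taxon 4 is the least closely related of the three.

Taxon 4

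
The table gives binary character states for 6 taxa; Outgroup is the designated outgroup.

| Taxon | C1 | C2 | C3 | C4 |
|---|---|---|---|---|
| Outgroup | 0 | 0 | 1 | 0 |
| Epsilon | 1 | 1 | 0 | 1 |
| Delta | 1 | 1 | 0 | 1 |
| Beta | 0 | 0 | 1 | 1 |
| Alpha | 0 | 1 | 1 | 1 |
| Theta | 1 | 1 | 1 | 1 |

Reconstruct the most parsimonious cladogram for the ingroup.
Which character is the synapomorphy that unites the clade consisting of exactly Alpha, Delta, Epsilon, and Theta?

Character polarity is set by the outgroup: the derived state is whichever differs from the outgroup's state, so for C3 the derived state is '0', and for the remaining characters it is '1'.
C1: derived state '1' in Delta, Epsilon, and Theta only — synapomorphy for {Delta, Epsilon, Theta}.
C2: derived state '1' in Alpha, Delta, Epsilon, and Theta only — synapomorphy for {Alpha, Delta, Epsilon, Theta}.
C3 (derived state '0') is shared by Delta and Epsilon — a synapomorphy uniting that clade.
C4 (derived state '1') is shared by all ingroup taxa — unites the whole ingroup.
Most parsimonious ingroup topology: ((((Epsilon,Delta),Theta),Alpha),Beta).
The clade {Alpha, Delta, Epsilon, Theta} is supported by C2: its derived state '1' occurs in exactly those taxa and in no other taxon (including the outgroup).

C2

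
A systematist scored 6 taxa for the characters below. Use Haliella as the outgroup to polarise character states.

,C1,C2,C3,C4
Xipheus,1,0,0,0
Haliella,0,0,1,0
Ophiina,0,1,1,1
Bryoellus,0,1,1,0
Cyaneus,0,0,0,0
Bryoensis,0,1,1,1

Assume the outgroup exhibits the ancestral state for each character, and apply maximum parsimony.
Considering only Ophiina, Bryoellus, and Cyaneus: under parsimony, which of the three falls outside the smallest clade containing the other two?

Cyaneus

Character polarity is set by the outgroup: the derived state is whichever differs from the outgroup's state, so for C3 the derived state is '0', and for the remaining characters it is '1'.
C1 (derived state '1') is unique to Xipheus (autapomorphy; uninformative for grouping).
C2 (derived state '1') is shared by Bryoellus, Bryoensis, and Ophiina — a synapomorphy uniting that clade.
C3: derived state '0' in Cyaneus and Xipheus only — synapomorphy for {Cyaneus, Xipheus}.
C4: derived state '1' in Bryoensis and Ophiina only — synapomorphy for {Bryoensis, Ophiina}.
Most parsimonious ingroup topology: ((Bryoellus,(Ophiina,Bryoensis)),(Xipheus,Cyaneus)).
Ophiina and Bryoellus share a more recent common ancestor with each other than either does with Cyaneus, so Cyaneus is the least closely related of the three.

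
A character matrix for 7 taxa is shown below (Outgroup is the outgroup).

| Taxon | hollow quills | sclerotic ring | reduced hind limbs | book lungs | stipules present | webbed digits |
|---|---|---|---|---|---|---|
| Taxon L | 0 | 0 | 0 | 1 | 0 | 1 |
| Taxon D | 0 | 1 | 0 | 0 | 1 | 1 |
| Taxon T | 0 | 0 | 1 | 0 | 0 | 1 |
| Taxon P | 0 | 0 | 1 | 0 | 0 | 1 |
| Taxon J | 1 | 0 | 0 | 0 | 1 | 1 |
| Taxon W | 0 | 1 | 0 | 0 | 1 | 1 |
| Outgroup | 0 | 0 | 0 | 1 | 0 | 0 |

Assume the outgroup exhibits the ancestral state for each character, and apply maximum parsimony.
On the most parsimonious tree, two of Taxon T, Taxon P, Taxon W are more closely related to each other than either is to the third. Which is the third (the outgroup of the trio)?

Taxon W

Character polarity is set by the outgroup: the derived state is whichever differs from the outgroup's state, so for book lungs the derived state is '0', and for the remaining characters it is '1'.
hollow quills (derived state '1') is unique to Taxon J (autapomorphy; uninformative for grouping).
sclerotic ring: derived state '1' in Taxon D and Taxon W only — synapomorphy for {Taxon D, Taxon W}.
reduced hind limbs (derived state '1') is shared by Taxon P and Taxon T — a synapomorphy uniting that clade.
Only Taxon D, Taxon J, Taxon P, Taxon T, and Taxon W show the derived state '0' for book lungs, supporting them as a clade.
stipules present: derived state '1' in Taxon D, Taxon J, and Taxon W only — synapomorphy for {Taxon D, Taxon J, Taxon W}.
All ingroup taxa share the derived state '1' for webbed digits; it defines the ingroup but does not resolve relationships within it.
Most parsimonious ingroup topology: (((Taxon P,Taxon T),((Taxon D,Taxon W),Taxon J)),Taxon L).
Taxon T and Taxon P share a more recent common ancestor with each other than either does with Taxon W, so Taxon W is the least closely related of the three.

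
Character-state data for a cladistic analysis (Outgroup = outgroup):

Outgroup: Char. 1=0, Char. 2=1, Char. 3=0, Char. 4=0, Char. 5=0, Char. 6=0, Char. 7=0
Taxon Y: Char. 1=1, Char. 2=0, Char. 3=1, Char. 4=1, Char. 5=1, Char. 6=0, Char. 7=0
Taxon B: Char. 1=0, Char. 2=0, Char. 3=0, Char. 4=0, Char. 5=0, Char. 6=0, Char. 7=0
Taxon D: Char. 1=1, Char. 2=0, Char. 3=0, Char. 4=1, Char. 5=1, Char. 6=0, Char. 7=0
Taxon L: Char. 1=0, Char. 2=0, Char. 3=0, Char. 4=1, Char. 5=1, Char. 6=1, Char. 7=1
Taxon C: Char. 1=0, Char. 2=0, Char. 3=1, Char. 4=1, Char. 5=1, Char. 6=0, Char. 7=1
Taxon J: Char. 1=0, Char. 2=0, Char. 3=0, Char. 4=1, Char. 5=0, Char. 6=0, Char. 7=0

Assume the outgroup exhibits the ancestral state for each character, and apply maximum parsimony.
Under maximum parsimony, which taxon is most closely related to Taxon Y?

Taxon D

Character polarity is set by the outgroup: the derived state is whichever differs from the outgroup's state, so for Char. 2 the derived state is '0', and for the remaining characters it is '1'.
Char. 1: derived state '1' in Taxon D and Taxon Y only — synapomorphy for {Taxon D, Taxon Y}.
Char. 2 (derived state '0') is shared by all ingroup taxa — unites the whole ingroup.
Char. 3 groups Taxon C and Taxon Y, which is incompatible with the clades supported by the remaining characters; treating it as convergent (homoplasy) costs fewer steps than any alternative tree.
Only Taxon C, Taxon D, Taxon J, Taxon L, and Taxon Y show the derived state '1' for Char. 4, supporting them as a clade.
Char. 5 (derived state '1') is shared by Taxon C, Taxon D, Taxon L, and Taxon Y — a synapomorphy uniting that clade.
Char. 6 (derived state '1') is unique to Taxon L (autapomorphy; uninformative for grouping).
Char. 7: derived state '1' in Taxon C and Taxon L only — synapomorphy for {Taxon C, Taxon L}.
Most parsimonious ingroup topology: ((((Taxon Y,Taxon D),(Taxon L,Taxon C)),Taxon J),Taxon B).
Taxon Y and Taxon D form a cherry on this tree, so they are sister taxa.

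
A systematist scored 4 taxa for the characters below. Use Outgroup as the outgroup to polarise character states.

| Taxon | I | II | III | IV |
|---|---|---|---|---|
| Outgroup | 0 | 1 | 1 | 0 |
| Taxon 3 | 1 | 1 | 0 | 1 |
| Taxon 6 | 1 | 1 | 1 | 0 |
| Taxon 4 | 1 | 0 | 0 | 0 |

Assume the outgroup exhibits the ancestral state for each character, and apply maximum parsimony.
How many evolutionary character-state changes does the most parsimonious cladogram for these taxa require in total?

Character polarity is set by the outgroup: the derived state is whichever differs from the outgroup's state, so for II, III the derived state is '0', and for the remaining characters it is '1'.
I (derived state '1') is shared by all ingroup taxa — unites the whole ingroup.
II (derived state '0') is unique to Taxon 4 (autapomorphy; uninformative for grouping).
Only Taxon 3 and Taxon 4 show the derived state '0' for III, supporting them as a clade.
IV (derived state '1') is unique to Taxon 3 (autapomorphy; uninformative for grouping).
Most parsimonious ingroup topology: ((Taxon 3,Taxon 4),Taxon 6).
Changes per character on this tree: I: 1; II: 1; III: 1; IV: 1.
Total = 4.

4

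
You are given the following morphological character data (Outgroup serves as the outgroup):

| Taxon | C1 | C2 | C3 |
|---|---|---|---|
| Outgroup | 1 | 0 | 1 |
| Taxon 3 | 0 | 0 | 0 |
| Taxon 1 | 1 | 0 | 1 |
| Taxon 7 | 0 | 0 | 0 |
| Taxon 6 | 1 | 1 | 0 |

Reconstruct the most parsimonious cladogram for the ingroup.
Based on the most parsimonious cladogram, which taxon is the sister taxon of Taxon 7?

Taxon 3

Character polarity is set by the outgroup: the derived state is whichever differs from the outgroup's state, so for C1, C3 the derived state is '0', and for the remaining characters it is '1'.
Only Taxon 3 and Taxon 7 show the derived state '0' for C1, supporting them as a clade.
C2: derived state '1' in Taxon 6 only — an autapomorphy, so it tells us nothing about relationships among taxa.
C3 (derived state '0') is shared by Taxon 3, Taxon 6, and Taxon 7 — a synapomorphy uniting that clade.
Most parsimonious ingroup topology: (Taxon 1,(Taxon 6,(Taxon 7,Taxon 3))).
Taxon 7 and Taxon 3 form a cherry on this tree, so they are sister taxa.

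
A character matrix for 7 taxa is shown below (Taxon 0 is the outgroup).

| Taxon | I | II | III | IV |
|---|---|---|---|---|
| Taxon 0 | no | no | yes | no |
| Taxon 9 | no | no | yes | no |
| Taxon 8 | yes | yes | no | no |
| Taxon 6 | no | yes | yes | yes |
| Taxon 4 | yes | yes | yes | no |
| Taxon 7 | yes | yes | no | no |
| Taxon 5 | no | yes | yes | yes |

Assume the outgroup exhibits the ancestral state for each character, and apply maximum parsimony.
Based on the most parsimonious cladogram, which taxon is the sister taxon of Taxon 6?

Taxon 5

Character polarity is set by the outgroup: the derived state is whichever differs from the outgroup's state, so for III the derived state is 'no', and for the remaining characters it is 'yes'.
I: derived state 'yes' in Taxon 4, Taxon 7, and Taxon 8 only — synapomorphy for {Taxon 4, Taxon 7, Taxon 8}.
II (derived state 'yes') is shared by Taxon 4, Taxon 5, Taxon 6, Taxon 7, and Taxon 8 — a synapomorphy uniting that clade.
Only Taxon 7 and Taxon 8 show the derived state 'no' for III, supporting them as a clade.
Only Taxon 5 and Taxon 6 show the derived state 'yes' for IV, supporting them as a clade.
Most parsimonious ingroup topology: (Taxon 9,(((Taxon 8,Taxon 7),Taxon 4),(Taxon 6,Taxon 5))).
Taxon 6 and Taxon 5 form a cherry on this tree, so they are sister taxa.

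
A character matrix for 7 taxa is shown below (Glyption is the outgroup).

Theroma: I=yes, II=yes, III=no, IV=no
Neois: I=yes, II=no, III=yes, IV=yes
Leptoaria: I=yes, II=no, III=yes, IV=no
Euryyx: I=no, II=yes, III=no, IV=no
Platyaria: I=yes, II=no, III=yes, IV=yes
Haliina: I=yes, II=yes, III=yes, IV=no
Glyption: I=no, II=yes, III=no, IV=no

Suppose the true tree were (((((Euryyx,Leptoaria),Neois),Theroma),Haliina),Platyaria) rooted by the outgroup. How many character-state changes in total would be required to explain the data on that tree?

10

Map each character onto (((((Euryyx,Leptoaria),Neois),Theroma),Haliina),Platyaria) (rooted by Glyption) and count the minimum state changes it requires (Fitch parsimony):
I: 2; II: 3; III: 3; IV: 2.
Total tree length = 10.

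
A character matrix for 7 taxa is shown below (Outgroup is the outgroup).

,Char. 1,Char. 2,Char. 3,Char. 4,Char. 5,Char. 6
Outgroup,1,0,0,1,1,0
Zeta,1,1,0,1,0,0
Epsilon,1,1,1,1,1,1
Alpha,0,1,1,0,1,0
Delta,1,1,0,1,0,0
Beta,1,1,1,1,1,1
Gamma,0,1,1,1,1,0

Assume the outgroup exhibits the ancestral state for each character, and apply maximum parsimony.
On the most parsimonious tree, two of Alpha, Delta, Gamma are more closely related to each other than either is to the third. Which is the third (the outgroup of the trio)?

Delta

Character polarity is set by the outgroup: the derived state is whichever differs from the outgroup's state, so for Char. 1, Char. 4, Char. 5 the derived state is '0', and for the remaining characters it is '1'.
Char. 1 (derived state '0') is shared by Alpha and Gamma — a synapomorphy uniting that clade.
All ingroup taxa share the derived state '1' for Char. 2; it defines the ingroup but does not resolve relationships within it.
Char. 3: derived state '1' in Alpha, Beta, Epsilon, and Gamma only — synapomorphy for {Alpha, Beta, Epsilon, Gamma}.
Char. 4 (derived state '0') is unique to Alpha (autapomorphy; uninformative for grouping).
Char. 5 (derived state '0') is shared by Delta and Zeta — a synapomorphy uniting that clade.
Char. 6 (derived state '1') is shared by Beta and Epsilon — a synapomorphy uniting that clade.
Most parsimonious ingroup topology: ((Zeta,Delta),((Epsilon,Beta),(Alpha,Gamma))).
Alpha and Gamma share a more recent common ancestor with each other than either does with Delta, so Delta is the least closely related of the three.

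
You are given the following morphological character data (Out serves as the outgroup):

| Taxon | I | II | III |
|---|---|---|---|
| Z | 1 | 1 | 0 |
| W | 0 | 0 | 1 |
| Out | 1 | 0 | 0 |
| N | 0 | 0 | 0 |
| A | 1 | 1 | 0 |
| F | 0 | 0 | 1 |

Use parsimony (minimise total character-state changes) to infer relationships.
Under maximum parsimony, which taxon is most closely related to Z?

Character polarity is set by the outgroup: the derived state is whichever differs from the outgroup's state, so for I the derived state is '0', and for the remaining characters it is '1'.
Only F, N, and W show the derived state '0' for I, supporting them as a clade.
Only A and Z show the derived state '1' for II, supporting them as a clade.
Only F and W show the derived state '1' for III, supporting them as a clade.
Most parsimonious ingroup topology: ((N,(F,W)),(A,Z)).
Z and A form a cherry on this tree, so they are sister taxa.

A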